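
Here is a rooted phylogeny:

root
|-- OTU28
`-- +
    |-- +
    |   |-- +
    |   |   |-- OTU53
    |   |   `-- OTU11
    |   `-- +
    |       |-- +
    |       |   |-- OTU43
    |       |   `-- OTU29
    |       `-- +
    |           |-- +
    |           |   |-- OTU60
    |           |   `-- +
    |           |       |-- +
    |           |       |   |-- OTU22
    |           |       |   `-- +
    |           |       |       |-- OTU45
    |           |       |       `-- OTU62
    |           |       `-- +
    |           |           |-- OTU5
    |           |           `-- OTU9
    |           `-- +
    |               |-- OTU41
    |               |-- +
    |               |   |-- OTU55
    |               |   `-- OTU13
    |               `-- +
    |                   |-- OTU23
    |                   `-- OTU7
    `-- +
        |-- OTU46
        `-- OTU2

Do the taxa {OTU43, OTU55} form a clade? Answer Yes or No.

The MRCA of the listed taxa subtends ((OTU43,OTU29),((OTU60,((OTU22,(OTU45,OTU62)),(OTU5,OTU9))),(OTU41,(OTU55,OTU13),(OTU23,OTU7)))).
That clade also contains OTU13, OTU22, OTU23, OTU29, OTU41, OTU45, OTU5, OTU60, OTU62, OTU7, OTU9, which are not in the proposed group, so the group is not monophyletic.

No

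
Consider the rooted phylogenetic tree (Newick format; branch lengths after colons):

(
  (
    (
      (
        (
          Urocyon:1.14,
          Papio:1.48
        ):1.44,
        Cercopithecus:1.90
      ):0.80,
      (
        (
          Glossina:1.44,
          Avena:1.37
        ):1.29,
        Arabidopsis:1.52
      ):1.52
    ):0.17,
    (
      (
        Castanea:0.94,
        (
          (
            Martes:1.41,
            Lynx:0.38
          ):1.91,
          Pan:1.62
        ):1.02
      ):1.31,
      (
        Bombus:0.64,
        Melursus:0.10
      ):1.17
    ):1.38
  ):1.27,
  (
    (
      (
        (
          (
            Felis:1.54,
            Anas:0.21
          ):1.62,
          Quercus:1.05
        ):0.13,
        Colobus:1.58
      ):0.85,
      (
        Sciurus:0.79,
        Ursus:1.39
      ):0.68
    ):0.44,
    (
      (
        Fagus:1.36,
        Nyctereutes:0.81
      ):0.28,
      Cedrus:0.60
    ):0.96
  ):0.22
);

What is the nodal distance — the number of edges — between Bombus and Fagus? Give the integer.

8

The MRCA of Bombus and Fagus is the root of the tree.
From Bombus up to that node: 4 branches. From Fagus up to the same node: 4 branches. Total: 4 + 4 = 8.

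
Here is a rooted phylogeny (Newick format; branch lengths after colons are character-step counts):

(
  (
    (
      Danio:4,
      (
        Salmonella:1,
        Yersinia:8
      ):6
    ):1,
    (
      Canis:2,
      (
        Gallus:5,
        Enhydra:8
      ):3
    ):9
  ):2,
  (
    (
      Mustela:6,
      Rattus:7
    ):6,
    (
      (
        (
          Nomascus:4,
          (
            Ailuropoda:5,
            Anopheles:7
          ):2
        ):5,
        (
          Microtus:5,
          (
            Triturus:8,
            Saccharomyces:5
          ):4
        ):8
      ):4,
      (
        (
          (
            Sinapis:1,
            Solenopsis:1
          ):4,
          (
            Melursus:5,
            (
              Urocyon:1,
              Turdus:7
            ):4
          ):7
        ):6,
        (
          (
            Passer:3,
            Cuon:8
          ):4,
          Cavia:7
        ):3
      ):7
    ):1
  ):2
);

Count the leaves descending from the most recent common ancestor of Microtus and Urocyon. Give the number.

14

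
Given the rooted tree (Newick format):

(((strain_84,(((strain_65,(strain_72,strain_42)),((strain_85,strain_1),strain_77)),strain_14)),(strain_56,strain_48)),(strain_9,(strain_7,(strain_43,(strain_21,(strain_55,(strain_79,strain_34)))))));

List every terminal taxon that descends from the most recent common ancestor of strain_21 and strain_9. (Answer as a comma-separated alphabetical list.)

strain_21, strain_34, strain_43, strain_55, strain_7, strain_79, strain_9

Tracing strain_21: it sits inside (strain_21,(strain_55,(strain_79,strain_34))).
Tracing strain_9: it sits inside (strain_9,(strain_7,(strain_43,(strain_21,(strain_55,(strain_79,strain_34)))))).
The smallest clade enclosing both is (strain_9,(strain_7,(strain_43,(strain_21,(strain_55,(strain_79,strain_34)))))); the answer is its 7 terminal taxa in alphabetical order.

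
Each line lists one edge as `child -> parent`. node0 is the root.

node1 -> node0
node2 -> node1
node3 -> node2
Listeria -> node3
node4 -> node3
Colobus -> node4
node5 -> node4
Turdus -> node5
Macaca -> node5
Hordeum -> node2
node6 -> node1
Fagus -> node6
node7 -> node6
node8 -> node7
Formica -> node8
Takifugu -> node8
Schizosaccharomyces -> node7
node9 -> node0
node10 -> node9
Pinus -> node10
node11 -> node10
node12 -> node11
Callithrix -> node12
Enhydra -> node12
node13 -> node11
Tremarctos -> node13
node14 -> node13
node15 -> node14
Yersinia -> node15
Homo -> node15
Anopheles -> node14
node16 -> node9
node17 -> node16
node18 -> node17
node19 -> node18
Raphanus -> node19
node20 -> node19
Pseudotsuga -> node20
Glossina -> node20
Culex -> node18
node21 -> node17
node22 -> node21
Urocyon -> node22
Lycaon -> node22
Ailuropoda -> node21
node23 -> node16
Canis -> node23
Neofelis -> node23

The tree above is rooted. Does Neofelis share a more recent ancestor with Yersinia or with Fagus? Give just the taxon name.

The MRCA of Neofelis and Yersinia subtends ((Pinus,((Callithrix,Enhydra),(Tremarctos,((Yersinia,Homo),Anopheles)))),((((Raphanus,(Pseudotsuga,Glossina)),Culex),((Urocyon,Lycaon),Ailuropoda)),(Canis,Neofelis))) (16 taxa).
The MRCA of Neofelis and Fagus is the root, subtending the entire tree (25 taxa).
The first is nested inside the second, so Neofelis shares a more recent common ancestor with Yersinia.

Yersinia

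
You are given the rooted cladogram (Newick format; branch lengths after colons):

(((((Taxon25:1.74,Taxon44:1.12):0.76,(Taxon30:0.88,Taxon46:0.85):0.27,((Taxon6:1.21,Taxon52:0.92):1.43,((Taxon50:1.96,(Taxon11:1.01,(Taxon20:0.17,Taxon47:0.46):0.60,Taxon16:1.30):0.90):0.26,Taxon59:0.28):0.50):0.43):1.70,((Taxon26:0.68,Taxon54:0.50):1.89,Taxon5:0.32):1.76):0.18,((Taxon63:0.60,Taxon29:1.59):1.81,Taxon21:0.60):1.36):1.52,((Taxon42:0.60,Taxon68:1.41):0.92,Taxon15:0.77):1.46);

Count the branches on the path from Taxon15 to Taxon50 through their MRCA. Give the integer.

9

The MRCA of Taxon15 and Taxon50 is the root of the tree.
From Taxon15 up to that node: 2 branches. From Taxon50 up to the same node: 7 branches. Total: 2 + 7 = 9.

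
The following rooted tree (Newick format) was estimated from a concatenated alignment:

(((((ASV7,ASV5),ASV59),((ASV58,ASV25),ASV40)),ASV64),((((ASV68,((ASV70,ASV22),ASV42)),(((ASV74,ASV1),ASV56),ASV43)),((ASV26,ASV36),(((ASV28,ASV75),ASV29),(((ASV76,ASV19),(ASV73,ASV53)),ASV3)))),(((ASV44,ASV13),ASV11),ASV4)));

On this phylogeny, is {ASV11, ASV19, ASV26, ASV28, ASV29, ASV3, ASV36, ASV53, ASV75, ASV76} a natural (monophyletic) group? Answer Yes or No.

No

The MRCA of the listed taxa subtends ((((ASV68,((ASV70,ASV22),ASV42)),(((ASV74,ASV1),ASV56),ASV43)),((ASV26,ASV36),(((ASV28,ASV75),ASV29),(((ASV76,ASV19),(ASV73,ASV53)),ASV3)))),(((ASV44,ASV13),ASV11),ASV4)).
That clade also contains ASV1, ASV13, ASV22, ASV4, ASV42, ASV43, ASV44, ASV56, ASV68, ASV70, ASV73, ASV74, which are not in the proposed group, so the group is not monophyletic.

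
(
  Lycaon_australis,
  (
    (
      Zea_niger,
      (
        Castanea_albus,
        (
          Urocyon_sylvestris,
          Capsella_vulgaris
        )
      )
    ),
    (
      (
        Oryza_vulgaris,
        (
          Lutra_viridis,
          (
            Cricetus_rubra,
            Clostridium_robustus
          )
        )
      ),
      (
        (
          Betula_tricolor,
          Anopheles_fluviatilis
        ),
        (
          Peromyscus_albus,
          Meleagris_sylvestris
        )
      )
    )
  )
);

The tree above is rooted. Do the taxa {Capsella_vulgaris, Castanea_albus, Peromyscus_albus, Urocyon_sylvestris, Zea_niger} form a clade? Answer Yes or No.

No

The MRCA of the listed taxa subtends ((Zea_niger,(Castanea_albus,(Urocyon_sylvestris,Capsella_vulgaris))),((Oryza_vulgaris,(Lutra_viridis,(Cricetus_rubra,Clostridium_robustus))),((Betula_tricolor,Anopheles_fluviatilis),(Peromyscus_albus,Meleagris_sylvestris)))).
That clade also contains Anopheles_fluviatilis, Betula_tricolor, Clostridium_robustus, Cricetus_rubra, Lutra_viridis, Meleagris_sylvestris, Oryza_vulgaris, which are not in the proposed group, so the group is not monophyletic.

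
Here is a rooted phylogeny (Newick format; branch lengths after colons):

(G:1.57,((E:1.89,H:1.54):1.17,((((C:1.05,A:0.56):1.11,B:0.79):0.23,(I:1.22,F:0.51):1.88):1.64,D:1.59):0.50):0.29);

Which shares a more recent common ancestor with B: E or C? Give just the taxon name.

C

The MRCA of B and C subtends ((C,A),B) (3 taxa).
The MRCA of B and E subtends ((E,H),((((C,A),B),(I,F)),D)) (8 taxa).
The first is nested inside the second, so B shares a more recent common ancestor with C.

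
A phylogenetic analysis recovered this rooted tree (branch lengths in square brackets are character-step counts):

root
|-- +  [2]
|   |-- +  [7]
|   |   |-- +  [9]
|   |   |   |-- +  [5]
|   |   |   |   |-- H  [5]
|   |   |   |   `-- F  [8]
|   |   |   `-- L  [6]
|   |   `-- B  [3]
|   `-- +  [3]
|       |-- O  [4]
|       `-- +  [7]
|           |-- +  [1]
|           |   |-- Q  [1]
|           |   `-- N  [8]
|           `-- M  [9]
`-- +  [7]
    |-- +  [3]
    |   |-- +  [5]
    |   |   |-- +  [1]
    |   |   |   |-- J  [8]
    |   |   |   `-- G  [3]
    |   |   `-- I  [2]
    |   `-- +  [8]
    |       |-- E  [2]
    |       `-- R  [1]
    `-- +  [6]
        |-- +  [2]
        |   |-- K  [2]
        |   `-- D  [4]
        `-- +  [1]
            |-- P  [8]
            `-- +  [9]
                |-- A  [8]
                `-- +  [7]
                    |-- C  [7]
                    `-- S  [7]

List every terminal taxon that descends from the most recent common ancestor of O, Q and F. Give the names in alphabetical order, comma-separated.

Tracing O: it sits inside (O,((Q,N),M)).
Tracing Q: it sits inside (Q,N).
Tracing F: it sits inside (H,F).
The smallest clade enclosing all 3 is ((((H,F),L),B),(O,((Q,N),M))); the answer is its 8 terminal taxa in alphabetical order.

B, F, H, L, M, N, O, Q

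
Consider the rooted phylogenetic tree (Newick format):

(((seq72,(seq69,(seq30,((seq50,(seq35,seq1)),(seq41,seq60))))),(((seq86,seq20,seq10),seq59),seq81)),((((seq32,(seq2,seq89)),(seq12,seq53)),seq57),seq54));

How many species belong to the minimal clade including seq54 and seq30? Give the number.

20

The MRCA of seq54 and seq30 is the root, so the clade is the entire tree.
That clade contains 20 terminal taxa: seq1, seq10, seq12, seq2, seq20, seq30, seq32, seq35, seq41, seq50, seq53, seq54, seq57, seq59, seq60, seq69, seq72, seq81, seq86, seq89.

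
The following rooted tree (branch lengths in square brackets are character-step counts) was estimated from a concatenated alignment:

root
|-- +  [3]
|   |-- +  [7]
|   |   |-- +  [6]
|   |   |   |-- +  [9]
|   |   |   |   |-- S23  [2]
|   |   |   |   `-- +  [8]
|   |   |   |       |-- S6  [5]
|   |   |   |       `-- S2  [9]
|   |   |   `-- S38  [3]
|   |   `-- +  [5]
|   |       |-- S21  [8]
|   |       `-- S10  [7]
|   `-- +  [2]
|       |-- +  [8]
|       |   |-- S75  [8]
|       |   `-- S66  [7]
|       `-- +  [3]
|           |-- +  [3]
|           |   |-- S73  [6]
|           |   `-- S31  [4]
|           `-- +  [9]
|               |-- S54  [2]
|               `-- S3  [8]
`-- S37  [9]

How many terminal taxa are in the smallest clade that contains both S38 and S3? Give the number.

The MRCA of S38 and S3 is the node subtending ((((S23,(S6,S2)),S38),(S21,S10)),((S75,S66),((S73,S31),(S54,S3)))).
That clade contains 12 terminal taxa: S10, S2, S21, S23, S3, S31, S38, S54, S6, S66, S73, S75.

12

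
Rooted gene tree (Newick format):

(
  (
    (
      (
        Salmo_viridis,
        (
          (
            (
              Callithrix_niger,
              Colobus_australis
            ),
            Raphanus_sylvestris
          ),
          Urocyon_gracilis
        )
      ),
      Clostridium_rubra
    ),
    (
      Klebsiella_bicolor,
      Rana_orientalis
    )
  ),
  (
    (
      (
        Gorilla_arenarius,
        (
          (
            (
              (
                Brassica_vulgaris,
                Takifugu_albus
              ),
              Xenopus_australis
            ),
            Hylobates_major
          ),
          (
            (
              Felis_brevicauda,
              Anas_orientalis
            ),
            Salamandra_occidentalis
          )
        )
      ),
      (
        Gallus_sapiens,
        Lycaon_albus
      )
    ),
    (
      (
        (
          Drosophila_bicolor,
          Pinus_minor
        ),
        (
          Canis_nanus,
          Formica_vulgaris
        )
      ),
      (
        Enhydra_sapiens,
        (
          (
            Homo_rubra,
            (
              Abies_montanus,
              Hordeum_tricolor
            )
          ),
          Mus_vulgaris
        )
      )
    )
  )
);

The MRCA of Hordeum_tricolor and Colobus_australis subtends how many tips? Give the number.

The MRCA of Hordeum_tricolor and Colobus_australis is the root, so the clade is the entire tree.
That clade contains 27 terminal taxa: Abies_montanus, Anas_orientalis, Brassica_vulgaris, Callithrix_niger, Canis_nanus, Clostridium_rubra, Colobus_australis, Drosophila_bicolor, Enhydra_sapiens, Felis_brevicauda, Formica_vulgaris, Gallus_sapiens, Gorilla_arenarius, Homo_rubra, Hordeum_tricolor, Hylobates_major, Klebsiella_bicolor, Lycaon_albus, Mus_vulgaris, Pinus_minor, Rana_orientalis, Raphanus_sylvestris, Salamandra_occidentalis, Salmo_viridis, Takifugu_albus, Urocyon_gracilis, Xenopus_australis.

27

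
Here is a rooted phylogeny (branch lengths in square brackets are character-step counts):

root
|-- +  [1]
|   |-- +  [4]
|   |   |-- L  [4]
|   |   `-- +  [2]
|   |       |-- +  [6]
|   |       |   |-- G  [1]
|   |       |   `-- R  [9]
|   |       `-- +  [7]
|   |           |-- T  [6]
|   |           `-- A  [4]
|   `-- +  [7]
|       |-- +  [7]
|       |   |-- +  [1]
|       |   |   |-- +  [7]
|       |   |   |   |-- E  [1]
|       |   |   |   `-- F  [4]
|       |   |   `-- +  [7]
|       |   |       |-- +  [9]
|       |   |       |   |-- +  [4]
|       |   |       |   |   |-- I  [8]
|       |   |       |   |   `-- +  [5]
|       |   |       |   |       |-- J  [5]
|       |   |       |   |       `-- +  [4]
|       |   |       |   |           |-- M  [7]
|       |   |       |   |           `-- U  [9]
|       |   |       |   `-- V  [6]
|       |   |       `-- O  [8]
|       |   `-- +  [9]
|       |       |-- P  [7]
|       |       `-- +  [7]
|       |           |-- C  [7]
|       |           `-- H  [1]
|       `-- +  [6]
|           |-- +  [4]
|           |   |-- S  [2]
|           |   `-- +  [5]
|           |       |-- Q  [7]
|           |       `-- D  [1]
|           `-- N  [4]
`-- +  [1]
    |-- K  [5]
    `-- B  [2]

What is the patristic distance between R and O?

51

The path runs R → … → MRCA → … → O; the MRCA is the node subtending ((L,((G,R),(T,A))),((((E,F),(((I,(J,(M,U))),V),O)),(P,(C,H))),((S,(Q,D)),N))).
Branch lengths along that path: 9 + 6 + 2 + 4 + 7 + 7 + 1 + 7 + 8 = 51.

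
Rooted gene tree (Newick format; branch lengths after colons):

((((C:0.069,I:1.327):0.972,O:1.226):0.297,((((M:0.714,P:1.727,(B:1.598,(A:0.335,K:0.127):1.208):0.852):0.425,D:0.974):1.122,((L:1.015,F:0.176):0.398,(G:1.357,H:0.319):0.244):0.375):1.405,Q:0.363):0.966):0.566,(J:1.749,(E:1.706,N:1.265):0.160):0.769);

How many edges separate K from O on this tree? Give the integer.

9

The MRCA of K and O is the node subtending (((C,I),O),((((M,P,(B,(A,K))),D),((L,F),(G,H))),Q)).
From K up to that node: 7 branches. From O up to the same node: 2 branches. Total: 7 + 2 = 9.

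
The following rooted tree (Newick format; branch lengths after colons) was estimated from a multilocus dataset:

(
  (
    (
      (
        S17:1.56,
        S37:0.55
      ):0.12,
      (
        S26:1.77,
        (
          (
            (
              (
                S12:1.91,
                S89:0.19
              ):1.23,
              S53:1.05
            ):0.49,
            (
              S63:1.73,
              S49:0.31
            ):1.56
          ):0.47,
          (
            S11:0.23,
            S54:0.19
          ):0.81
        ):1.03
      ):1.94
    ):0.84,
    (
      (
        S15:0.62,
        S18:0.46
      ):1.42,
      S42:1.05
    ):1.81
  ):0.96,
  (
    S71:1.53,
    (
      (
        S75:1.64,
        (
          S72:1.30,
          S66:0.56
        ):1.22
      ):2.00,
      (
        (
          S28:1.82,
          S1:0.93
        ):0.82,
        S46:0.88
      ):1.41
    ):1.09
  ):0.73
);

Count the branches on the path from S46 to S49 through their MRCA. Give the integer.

The MRCA of S46 and S49 is the root of the tree.
From S46 up to that node: 4 branches. From S49 up to the same node: 7 branches. Total: 4 + 7 = 11.

11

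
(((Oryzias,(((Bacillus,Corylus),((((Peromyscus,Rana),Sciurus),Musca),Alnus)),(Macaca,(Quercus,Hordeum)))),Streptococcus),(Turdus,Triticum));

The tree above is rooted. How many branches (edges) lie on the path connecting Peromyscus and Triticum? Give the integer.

11

The MRCA of Peromyscus and Triticum is the root of the tree.
From Peromyscus up to that node: 9 branches. From Triticum up to the same node: 2 branches. Total: 9 + 2 = 11.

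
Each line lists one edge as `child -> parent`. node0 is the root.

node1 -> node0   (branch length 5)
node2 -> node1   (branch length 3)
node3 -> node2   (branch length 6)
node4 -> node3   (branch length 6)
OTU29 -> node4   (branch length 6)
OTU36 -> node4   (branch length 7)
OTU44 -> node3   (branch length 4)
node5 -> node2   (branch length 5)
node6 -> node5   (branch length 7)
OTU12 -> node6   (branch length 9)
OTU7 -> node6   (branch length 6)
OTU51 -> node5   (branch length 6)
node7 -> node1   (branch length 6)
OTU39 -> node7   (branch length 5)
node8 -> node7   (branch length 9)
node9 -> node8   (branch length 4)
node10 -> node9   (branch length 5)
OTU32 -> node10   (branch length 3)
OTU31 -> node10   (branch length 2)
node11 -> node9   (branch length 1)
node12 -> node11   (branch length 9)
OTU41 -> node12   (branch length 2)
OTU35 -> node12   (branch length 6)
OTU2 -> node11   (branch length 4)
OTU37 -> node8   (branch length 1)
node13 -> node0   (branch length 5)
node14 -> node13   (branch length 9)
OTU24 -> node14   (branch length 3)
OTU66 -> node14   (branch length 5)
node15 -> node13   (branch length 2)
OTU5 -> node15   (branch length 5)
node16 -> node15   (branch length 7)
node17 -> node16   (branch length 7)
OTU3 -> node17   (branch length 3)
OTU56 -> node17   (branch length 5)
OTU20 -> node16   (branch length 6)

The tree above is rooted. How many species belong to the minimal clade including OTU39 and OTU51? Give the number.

13

The MRCA of OTU39 and OTU51 is the node subtending ((((OTU29,OTU36),OTU44),((OTU12,OTU7),OTU51)),(OTU39,(((OTU32,OTU31),((OTU41,OTU35),OTU2)),OTU37))).
That clade contains 13 terminal taxa: OTU12, OTU2, OTU29, OTU31, OTU32, OTU35, OTU36, OTU37, OTU39, OTU41, OTU44, OTU51, OTU7.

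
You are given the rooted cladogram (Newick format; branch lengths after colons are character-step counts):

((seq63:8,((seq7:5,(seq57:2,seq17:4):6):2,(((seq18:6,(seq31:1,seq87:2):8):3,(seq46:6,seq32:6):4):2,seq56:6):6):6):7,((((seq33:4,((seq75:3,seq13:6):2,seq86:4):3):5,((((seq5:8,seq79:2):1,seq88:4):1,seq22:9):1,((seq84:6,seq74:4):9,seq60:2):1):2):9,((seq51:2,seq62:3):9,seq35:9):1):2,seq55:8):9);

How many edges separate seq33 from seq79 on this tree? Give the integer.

7

The MRCA of seq33 and seq79 is the node subtending ((seq33,((seq75,seq13),seq86)),((((seq5,seq79),seq88),seq22),((seq84,seq74),seq60))).
From seq33 up to that node: 2 branches. From seq79 up to the same node: 5 branches. Total: 2 + 5 = 7.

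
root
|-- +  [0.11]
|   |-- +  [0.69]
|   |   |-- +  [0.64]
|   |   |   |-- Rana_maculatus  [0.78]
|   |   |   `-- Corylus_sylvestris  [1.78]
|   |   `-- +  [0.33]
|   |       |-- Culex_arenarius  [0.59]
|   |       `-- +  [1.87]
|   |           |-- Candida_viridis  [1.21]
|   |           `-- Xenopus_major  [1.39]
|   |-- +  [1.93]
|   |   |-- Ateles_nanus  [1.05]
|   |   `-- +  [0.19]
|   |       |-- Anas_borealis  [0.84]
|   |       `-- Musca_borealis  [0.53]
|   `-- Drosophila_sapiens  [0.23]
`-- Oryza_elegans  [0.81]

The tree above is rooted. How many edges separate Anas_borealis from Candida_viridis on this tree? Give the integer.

7

The MRCA of Anas_borealis and Candida_viridis is the node subtending (((Rana_maculatus,Corylus_sylvestris),(Culex_arenarius,(Candida_viridis,Xenopus_major))),(Ateles_nanus,(Anas_borealis,Musca_borealis)),Drosophila_sapiens).
From Anas_borealis up to that node: 3 branches. From Candida_viridis up to the same node: 4 branches. Total: 3 + 4 = 7.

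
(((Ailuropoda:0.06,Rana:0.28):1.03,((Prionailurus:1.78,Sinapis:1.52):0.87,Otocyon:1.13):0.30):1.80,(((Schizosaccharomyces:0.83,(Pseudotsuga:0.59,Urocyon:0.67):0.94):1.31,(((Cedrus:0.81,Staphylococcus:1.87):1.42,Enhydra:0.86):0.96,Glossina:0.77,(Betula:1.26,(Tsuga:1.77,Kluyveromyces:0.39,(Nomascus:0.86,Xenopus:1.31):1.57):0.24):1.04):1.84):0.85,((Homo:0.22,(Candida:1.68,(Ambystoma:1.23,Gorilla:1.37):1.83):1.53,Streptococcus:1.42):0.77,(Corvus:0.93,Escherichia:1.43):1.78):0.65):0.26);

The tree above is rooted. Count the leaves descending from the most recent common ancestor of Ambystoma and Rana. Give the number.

24

The MRCA of Ambystoma and Rana is the root, so the clade is the entire tree.
That clade contains 24 terminal taxa: Ailuropoda, Ambystoma, Betula, Candida, Cedrus, Corvus, Enhydra, Escherichia, Glossina, Gorilla, Homo, Kluyveromyces, Nomascus, Otocyon, Prionailurus, Pseudotsuga, Rana, Schizosaccharomyces, Sinapis, Staphylococcus, Streptococcus, Tsuga, Urocyon, Xenopus.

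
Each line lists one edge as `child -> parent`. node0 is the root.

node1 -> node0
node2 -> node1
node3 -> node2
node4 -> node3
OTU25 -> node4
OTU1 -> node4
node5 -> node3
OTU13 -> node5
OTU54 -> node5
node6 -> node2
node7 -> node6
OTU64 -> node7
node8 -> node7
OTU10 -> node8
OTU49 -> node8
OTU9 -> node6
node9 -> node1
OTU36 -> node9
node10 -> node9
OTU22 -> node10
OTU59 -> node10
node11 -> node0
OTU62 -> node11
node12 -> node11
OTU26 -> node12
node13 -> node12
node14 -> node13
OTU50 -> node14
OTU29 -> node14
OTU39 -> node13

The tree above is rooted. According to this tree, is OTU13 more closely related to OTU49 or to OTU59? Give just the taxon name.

The MRCA of OTU13 and OTU49 subtends (((OTU25,OTU1),(OTU13,OTU54)),((OTU64,(OTU10,OTU49)),OTU9)) (8 taxa).
The MRCA of OTU13 and OTU59 subtends ((((OTU25,OTU1),(OTU13,OTU54)),((OTU64,(OTU10,OTU49)),OTU9)),(OTU36,(OTU22,OTU59))) (11 taxa).
The first is nested inside the second, so OTU13 shares a more recent common ancestor with OTU49.

OTU49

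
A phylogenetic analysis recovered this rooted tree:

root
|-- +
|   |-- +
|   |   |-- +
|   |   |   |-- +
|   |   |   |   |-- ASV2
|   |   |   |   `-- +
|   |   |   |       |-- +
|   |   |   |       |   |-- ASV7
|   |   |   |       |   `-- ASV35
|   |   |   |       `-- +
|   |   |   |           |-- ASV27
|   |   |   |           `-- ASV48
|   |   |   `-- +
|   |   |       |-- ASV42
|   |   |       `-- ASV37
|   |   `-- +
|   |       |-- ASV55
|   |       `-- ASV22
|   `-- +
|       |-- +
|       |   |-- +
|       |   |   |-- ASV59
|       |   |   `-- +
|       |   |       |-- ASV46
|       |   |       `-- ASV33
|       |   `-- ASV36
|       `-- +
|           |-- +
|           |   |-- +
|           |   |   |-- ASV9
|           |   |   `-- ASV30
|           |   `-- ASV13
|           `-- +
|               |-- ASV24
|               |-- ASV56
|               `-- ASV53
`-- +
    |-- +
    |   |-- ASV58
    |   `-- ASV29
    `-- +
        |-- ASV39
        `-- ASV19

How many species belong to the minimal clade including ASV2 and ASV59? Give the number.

The MRCA of ASV2 and ASV59 is the node subtending ((((ASV2,((ASV7,ASV35),(ASV27,ASV48))),(ASV42,ASV37)),(ASV55,ASV22)),(((ASV59,(ASV46,ASV33)),ASV36),(((ASV9,ASV30),ASV13),(ASV24,ASV56,ASV53)))).
That clade contains 19 terminal taxa: ASV13, ASV2, ASV22, ASV24, ASV27, ASV30, ASV33, ASV35, ASV36, ASV37, ASV42, ASV46, ASV48, ASV53, ASV55, ASV56, ASV59, ASV7, ASV9.

19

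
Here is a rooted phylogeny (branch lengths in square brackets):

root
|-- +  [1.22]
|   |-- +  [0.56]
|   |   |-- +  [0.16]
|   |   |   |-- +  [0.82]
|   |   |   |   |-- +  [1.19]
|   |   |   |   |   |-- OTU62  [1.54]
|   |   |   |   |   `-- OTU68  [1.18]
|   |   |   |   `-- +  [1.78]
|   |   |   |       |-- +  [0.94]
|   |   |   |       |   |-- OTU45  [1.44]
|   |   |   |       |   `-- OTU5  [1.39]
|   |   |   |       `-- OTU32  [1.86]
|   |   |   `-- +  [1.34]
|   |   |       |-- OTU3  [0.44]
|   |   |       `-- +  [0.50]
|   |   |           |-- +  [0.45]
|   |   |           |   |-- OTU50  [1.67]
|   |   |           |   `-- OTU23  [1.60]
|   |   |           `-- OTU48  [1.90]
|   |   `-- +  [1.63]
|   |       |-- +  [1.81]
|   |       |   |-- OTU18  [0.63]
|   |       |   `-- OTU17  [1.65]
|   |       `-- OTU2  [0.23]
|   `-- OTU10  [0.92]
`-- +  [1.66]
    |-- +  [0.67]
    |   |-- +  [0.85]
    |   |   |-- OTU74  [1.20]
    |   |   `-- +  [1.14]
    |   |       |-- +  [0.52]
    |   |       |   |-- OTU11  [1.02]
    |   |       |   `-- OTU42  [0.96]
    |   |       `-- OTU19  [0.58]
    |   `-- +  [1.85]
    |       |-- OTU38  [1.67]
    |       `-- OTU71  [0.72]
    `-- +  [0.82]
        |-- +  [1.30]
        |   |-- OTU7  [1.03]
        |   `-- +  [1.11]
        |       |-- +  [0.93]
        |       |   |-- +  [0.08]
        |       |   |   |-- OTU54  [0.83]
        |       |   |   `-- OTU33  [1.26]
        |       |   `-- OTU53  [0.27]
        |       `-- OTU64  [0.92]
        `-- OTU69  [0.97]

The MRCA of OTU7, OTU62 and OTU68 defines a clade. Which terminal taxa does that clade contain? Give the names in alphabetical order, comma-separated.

OTU10, OTU11, OTU17, OTU18, OTU19, OTU2, OTU23, OTU3, OTU32, OTU33, OTU38, OTU42, OTU45, OTU48, OTU5, OTU50, OTU53, OTU54, OTU62, OTU64, OTU68, OTU69, OTU7, OTU71, OTU74

Tracing OTU7: it sits inside (OTU7,(((OTU54,OTU33),OTU53),OTU64)).
Tracing OTU62: it sits inside (OTU62,OTU68).
Tracing OTU68: it sits inside (OTU62,OTU68).
The smallest clade enclosing all 3 is the whole tree (their MRCA is the root), so the answer is all 25 tips in alphabetical order.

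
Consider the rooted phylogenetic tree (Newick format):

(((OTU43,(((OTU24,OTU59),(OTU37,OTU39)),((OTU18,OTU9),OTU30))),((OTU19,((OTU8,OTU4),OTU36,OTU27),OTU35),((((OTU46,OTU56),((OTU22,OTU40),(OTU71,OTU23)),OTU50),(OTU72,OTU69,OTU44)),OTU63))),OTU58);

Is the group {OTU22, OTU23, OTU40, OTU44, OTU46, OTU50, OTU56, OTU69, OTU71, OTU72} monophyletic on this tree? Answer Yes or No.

The most recent common ancestor of these taxa subtends (((OTU46,OTU56),((OTU22,OTU40),(OTU71,OTU23)),OTU50),(OTU72,OTU69,OTU44)).
That clade has exactly 10 tips — every listed taxon and nothing else — so the group is monophyletic.

Yes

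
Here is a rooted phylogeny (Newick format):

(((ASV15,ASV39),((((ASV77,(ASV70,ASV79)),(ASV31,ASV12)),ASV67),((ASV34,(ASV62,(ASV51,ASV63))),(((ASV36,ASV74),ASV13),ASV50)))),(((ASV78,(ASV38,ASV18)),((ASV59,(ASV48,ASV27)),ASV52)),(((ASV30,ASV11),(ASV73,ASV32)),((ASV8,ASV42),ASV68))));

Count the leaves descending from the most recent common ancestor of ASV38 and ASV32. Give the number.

14

The MRCA of ASV38 and ASV32 is the node subtending (((ASV78,(ASV38,ASV18)),((ASV59,(ASV48,ASV27)),ASV52)),(((ASV30,ASV11),(ASV73,ASV32)),((ASV8,ASV42),ASV68))).
That clade contains 14 terminal taxa: ASV11, ASV18, ASV27, ASV30, ASV32, ASV38, ASV42, ASV48, ASV52, ASV59, ASV68, ASV73, ASV78, ASV8.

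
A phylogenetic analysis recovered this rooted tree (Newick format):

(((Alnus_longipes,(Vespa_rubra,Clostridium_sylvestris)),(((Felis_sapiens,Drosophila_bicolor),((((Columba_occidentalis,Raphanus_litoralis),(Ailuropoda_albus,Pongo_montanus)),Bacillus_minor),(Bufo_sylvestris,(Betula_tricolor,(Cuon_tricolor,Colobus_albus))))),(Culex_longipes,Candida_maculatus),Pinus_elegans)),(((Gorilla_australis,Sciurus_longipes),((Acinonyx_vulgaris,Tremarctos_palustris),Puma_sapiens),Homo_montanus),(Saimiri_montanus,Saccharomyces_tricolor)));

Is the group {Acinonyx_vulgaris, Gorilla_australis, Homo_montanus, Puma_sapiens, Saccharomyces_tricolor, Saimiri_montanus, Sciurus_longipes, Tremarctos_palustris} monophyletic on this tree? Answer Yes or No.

Yes

The most recent common ancestor of these taxa subtends (((Gorilla_australis,Sciurus_longipes),((Acinonyx_vulgaris,Tremarctos_palustris),Puma_sapiens),Homo_montanus),(Saimiri_montanus,Saccharomyces_tricolor)).
That clade has exactly 8 tips — every listed taxon and nothing else — so the group is monophyletic.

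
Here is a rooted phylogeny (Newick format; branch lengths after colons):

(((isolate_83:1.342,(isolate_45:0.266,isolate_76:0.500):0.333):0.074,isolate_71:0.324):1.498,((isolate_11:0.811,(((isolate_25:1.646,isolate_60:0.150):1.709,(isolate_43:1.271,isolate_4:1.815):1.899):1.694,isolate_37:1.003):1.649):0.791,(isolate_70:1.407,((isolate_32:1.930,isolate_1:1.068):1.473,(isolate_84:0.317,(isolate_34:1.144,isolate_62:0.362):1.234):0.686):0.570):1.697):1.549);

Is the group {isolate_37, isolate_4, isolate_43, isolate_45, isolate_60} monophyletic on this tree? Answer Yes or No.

The MRCA of the listed taxa is the root, so the smallest clade containing them is the whole tree.
That clade also contains isolate_1, isolate_11, isolate_25, isolate_32, isolate_34, isolate_62, isolate_70, isolate_71, isolate_76, isolate_83, isolate_84, which are not in the proposed group, so the group is not monophyletic.

No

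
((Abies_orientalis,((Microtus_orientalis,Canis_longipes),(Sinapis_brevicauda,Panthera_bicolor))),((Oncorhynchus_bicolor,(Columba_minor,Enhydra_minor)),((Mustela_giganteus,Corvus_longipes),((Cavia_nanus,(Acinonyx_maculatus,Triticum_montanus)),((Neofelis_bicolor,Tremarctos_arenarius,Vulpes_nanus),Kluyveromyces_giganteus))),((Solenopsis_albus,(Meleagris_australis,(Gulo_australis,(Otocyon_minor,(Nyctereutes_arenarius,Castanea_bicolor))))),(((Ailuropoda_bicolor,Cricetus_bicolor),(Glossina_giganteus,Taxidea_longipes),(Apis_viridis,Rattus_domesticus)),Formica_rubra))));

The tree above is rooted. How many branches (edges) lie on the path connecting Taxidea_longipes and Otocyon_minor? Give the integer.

9

The MRCA of Taxidea_longipes and Otocyon_minor is the node subtending ((Solenopsis_albus,(Meleagris_australis,(Gulo_australis,(Otocyon_minor,(Nyctereutes_arenarius,Castanea_bicolor))))),(((Ailuropoda_bicolor,Cricetus_bicolor),(Glossina_giganteus,Taxidea_longipes),(Apis_viridis,Rattus_domesticus)),Formica_rubra)).
From Taxidea_longipes up to that node: 4 branches. From Otocyon_minor up to the same node: 5 branches. Total: 4 + 5 = 9.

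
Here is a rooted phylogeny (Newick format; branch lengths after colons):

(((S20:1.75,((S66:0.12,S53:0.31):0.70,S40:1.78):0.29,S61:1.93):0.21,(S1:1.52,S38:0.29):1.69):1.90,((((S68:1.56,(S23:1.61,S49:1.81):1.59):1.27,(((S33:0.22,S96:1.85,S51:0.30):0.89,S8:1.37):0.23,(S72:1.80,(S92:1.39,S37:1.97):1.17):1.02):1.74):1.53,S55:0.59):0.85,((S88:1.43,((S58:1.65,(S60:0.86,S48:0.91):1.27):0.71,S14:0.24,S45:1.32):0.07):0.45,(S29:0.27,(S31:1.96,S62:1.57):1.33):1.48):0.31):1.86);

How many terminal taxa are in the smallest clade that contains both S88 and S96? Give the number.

20

The MRCA of S88 and S96 is the node subtending ((((S68,(S23,S49)),(((S33,S96,S51),S8),(S72,(S92,S37)))),S55),((S88,((S58,(S60,S48)),S14,S45)),(S29,(S31,S62)))).
That clade contains 20 terminal taxa: S14, S23, S29, S31, S33, S37, S45, S48, S49, S51, S55, S58, S60, S62, S68, S72, S8, S88, S92, S96.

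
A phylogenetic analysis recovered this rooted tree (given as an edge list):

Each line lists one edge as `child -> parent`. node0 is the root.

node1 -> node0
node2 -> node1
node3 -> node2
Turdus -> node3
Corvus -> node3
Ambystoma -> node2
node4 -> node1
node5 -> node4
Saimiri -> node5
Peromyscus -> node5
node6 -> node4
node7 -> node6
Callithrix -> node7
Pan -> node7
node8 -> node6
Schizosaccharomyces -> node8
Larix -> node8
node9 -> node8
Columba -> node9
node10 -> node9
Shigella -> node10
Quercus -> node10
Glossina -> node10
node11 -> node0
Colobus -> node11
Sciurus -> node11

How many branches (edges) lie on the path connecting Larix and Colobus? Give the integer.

7

The MRCA of Larix and Colobus is the root of the tree.
From Larix up to that node: 5 branches. From Colobus up to the same node: 2 branches. Total: 5 + 2 = 7.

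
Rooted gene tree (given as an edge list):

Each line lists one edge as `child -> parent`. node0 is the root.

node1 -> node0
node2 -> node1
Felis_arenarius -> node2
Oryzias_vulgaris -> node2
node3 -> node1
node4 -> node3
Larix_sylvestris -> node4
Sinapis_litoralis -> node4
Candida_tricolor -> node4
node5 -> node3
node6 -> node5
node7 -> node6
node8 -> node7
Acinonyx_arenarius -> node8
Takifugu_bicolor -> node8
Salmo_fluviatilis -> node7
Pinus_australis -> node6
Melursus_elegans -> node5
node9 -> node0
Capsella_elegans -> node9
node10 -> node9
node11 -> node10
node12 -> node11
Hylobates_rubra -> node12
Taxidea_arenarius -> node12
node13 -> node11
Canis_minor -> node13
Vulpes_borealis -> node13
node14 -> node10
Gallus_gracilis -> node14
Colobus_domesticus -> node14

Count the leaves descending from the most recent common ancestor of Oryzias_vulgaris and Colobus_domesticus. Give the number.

17

The MRCA of Oryzias_vulgaris and Colobus_domesticus is the root, so the clade is the entire tree.
That clade contains 17 terminal taxa: Acinonyx_arenarius, Candida_tricolor, Canis_minor, Capsella_elegans, Colobus_domesticus, Felis_arenarius, Gallus_gracilis, Hylobates_rubra, Larix_sylvestris, Melursus_elegans, Oryzias_vulgaris, Pinus_australis, Salmo_fluviatilis, Sinapis_litoralis, Takifugu_bicolor, Taxidea_arenarius, Vulpes_borealis.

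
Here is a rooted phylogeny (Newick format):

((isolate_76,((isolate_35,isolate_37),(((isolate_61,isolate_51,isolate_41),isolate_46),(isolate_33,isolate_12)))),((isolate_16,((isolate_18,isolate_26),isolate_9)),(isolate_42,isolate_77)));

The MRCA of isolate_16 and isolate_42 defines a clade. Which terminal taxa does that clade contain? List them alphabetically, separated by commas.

isolate_16, isolate_18, isolate_26, isolate_42, isolate_77, isolate_9

Tracing isolate_16: it sits inside (isolate_16,((isolate_18,isolate_26),isolate_9)).
Tracing isolate_42: it sits inside (isolate_42,isolate_77).
The smallest clade enclosing both is ((isolate_16,((isolate_18,isolate_26),isolate_9)),(isolate_42,isolate_77)); the answer is its 6 terminal taxa in alphabetical order.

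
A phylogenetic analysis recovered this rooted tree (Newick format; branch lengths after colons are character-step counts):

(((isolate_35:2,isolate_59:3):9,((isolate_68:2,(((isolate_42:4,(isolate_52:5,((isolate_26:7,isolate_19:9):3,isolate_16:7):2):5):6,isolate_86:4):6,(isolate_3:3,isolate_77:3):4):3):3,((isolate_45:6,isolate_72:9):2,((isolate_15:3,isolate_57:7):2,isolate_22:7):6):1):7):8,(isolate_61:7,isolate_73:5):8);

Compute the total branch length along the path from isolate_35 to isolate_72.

30

The path runs isolate_35 → … → MRCA → … → isolate_72; the MRCA is the node subtending ((isolate_35,isolate_59),((isolate_68,(((isolate_42,(isolate_52,((isolate_26,isolate_19),isolate_16))),isolate_86),(isolate_3,isolate_77))),((isolate_45,isolate_72),((isolate_15,isolate_57),isolate_22)))).
Branch lengths along that path: 2 + 9 + 7 + 1 + 2 + 9 = 30.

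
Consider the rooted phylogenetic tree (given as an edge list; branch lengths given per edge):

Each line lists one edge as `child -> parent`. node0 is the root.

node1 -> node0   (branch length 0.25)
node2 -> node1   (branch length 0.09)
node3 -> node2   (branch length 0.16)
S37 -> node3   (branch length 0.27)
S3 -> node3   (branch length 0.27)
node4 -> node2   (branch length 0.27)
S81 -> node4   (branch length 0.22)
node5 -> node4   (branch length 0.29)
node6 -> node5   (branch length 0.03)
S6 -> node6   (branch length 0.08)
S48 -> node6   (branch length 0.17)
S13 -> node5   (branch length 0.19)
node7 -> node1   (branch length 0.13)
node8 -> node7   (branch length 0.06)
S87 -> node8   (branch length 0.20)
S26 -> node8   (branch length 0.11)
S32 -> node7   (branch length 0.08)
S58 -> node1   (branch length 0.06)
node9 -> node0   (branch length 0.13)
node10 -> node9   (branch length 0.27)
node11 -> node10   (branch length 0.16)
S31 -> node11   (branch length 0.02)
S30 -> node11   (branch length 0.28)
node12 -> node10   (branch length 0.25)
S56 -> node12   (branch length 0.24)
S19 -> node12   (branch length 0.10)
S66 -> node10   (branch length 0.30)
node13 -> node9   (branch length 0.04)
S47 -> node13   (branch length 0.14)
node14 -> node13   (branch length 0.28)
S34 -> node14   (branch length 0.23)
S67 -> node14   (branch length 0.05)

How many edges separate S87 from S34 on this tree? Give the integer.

8

The MRCA of S87 and S34 is the root of the tree.
From S87 up to that node: 4 branches. From S34 up to the same node: 4 branches. Total: 4 + 4 = 8.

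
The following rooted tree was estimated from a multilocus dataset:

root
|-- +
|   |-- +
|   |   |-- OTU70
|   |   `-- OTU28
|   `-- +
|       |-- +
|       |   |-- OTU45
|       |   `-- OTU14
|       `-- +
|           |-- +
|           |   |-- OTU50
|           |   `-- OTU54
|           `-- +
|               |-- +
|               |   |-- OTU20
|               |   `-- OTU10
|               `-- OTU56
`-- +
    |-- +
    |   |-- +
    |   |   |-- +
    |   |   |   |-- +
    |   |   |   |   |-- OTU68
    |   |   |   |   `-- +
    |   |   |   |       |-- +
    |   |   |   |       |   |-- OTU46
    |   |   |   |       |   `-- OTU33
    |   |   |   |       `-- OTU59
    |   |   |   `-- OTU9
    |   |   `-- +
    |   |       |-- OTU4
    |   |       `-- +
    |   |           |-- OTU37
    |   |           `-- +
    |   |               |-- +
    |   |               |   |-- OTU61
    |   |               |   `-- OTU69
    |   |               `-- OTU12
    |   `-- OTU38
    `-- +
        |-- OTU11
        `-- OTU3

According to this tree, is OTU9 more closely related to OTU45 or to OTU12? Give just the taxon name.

OTU12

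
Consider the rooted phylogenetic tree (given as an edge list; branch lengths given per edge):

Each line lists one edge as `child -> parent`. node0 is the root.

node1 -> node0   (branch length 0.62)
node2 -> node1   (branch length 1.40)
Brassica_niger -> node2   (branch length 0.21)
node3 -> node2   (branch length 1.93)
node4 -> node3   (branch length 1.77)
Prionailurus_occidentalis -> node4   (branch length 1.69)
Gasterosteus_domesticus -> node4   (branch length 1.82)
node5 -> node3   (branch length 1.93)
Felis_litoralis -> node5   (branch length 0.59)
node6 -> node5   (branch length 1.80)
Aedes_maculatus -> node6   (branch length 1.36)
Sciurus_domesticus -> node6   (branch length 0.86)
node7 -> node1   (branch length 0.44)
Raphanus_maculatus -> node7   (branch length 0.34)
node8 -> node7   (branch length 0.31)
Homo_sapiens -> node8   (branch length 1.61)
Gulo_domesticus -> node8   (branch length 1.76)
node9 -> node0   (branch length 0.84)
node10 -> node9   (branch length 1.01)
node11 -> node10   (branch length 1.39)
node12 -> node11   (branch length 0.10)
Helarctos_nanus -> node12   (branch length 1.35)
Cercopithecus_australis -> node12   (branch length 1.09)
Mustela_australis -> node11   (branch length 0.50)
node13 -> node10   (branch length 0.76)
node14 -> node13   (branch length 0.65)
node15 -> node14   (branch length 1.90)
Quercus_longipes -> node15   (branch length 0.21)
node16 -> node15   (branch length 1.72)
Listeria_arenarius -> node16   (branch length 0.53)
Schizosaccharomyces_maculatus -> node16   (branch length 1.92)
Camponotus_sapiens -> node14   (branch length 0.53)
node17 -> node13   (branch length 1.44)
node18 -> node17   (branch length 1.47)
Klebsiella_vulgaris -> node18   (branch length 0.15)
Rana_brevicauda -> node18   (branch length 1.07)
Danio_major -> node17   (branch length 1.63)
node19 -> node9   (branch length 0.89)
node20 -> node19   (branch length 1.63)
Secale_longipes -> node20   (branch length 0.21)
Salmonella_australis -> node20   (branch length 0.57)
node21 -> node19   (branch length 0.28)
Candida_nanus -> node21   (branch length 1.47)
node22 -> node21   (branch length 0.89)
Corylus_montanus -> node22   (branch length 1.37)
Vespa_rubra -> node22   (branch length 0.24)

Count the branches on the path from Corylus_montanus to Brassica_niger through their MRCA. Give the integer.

8

The MRCA of Corylus_montanus and Brassica_niger is the root of the tree.
From Corylus_montanus up to that node: 5 branches. From Brassica_niger up to the same node: 3 branches. Total: 5 + 3 = 8.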